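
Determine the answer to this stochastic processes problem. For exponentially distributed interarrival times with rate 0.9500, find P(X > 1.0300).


P(X > t) = exp(-lambda * t)
= exp(-0.9500 * 1.0300)
= exp(-0.9785) = 0.3759

0.3759


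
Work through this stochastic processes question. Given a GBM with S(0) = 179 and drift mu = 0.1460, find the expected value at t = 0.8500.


E[S(t)] = S(0) * exp(mu * t)
= 179 * exp(0.1460 * 0.8500)
= 179 * 1.1321
= 202.6511

202.6511


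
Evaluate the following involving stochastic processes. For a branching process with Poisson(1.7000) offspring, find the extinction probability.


Since mu = 1.7000 > 1, extinction prob q < 1.
Solve s = exp(mu*(s-1)) iteratively.
q = 0.3088

0.3088


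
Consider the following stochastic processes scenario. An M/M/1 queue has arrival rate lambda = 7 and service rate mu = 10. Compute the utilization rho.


rho = lambda/mu
= 7/10
= 0.7000

0.7000


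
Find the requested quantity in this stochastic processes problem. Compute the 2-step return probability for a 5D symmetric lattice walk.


P(return in 2 steps) = P(reverse first step) = 1/(2d)
= 1/10
= 0.1000

0.1000


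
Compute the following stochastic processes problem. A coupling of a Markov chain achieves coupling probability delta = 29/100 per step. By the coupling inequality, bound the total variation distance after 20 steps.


TV distance bound <= (1-delta)^n
= (1 - 0.2900)^20
= 0.7100^20
= 0.0011

0.0011


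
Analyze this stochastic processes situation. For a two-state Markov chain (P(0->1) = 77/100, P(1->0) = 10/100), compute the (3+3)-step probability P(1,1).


P^6 = P^3 * P^3
Computing via matrix multiplication of the transition matrix.
Entry (1,1) of P^6 = 0.8851

0.8851


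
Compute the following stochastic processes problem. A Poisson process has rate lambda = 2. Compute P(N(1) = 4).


P(N(t)=k) = (lambda*t)^k * exp(-lambda*t) / k!
lambda*t = 2
= 2^4 * exp(-2) / 4!
= 16 * 0.1353 / 24
= 0.0902

0.0902


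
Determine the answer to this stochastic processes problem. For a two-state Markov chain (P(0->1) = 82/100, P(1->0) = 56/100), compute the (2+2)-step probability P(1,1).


P^4 = P^2 * P^2
Computing via matrix multiplication of the transition matrix.
Entry (1,1) of P^4 = 0.6027

0.6027


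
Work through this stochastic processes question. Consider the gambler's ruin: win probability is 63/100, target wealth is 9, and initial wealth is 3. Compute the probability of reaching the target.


Gambler's ruin formula:
r = q/p = 0.3700/0.6300 = 0.5873
P(win) = (1 - r^i)/(1 - r^N)
= (1 - 0.5873^3)/(1 - 0.5873^9)
= 0.8041

0.8041


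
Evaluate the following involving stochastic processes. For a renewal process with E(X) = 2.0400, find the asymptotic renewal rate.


Long-run renewal rate = 1/E(X)
= 1/2.0400
= 0.4902

0.4902


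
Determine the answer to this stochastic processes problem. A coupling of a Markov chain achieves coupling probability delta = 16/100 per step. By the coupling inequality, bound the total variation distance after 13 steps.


TV distance bound <= (1-delta)^n
= (1 - 0.1600)^13
= 0.8400^13
= 0.1037

0.1037


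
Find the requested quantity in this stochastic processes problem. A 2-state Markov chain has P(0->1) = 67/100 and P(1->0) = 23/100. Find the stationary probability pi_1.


Stationary distribution: pi_0 = p10/(p01+p10), pi_1 = p01/(p01+p10)
p01 = 0.6700, p10 = 0.2300
pi_1 = 0.7444

0.7444


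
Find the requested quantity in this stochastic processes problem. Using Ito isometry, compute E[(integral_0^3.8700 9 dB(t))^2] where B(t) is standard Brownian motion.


By Ito isometry: E[(int f dB)^2] = int f^2 dt
= 9^2 * 3.8700
= 81 * 3.8700 = 313.4700

313.4700


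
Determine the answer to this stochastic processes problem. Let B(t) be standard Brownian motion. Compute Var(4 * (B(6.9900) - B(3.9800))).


Var(alpha*(B(t)-B(s))) = alpha^2 * (t-s)
= 4^2 * (6.9900 - 3.9800)
= 16 * 3.0100
= 48.1600

48.1600


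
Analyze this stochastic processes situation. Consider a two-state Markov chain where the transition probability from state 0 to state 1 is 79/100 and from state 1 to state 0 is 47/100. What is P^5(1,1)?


Computing P^5 by matrix multiplication.
P = [[0.2100, 0.7900], [0.4700, 0.5300]]
After raising P to the power 5:
P^5(1,1) = 0.6265

0.6265


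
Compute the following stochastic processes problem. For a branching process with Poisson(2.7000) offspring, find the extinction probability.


Since mu = 2.7000 > 1, extinction prob q < 1.
Solve s = exp(mu*(s-1)) iteratively.
q = 0.0844

0.0844


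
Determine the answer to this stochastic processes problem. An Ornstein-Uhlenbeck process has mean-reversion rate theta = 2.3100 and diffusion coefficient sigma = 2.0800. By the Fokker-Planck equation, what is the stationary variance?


Stationary variance = sigma^2 / (2*theta)
= 2.0800^2 / (2*2.3100)
= 4.3264 / 4.6200
= 0.9365

0.9365


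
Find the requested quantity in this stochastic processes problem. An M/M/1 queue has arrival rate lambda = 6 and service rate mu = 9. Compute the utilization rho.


rho = lambda/mu
= 6/9
= 0.6667

0.6667


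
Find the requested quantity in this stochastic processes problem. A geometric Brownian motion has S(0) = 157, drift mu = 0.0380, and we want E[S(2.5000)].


E[S(t)] = S(0) * exp(mu * t)
= 157 * exp(0.0380 * 2.5000)
= 157 * 1.0997
= 172.6464

172.6464


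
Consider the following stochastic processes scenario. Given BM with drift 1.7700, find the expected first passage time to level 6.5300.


Expected first passage time = a/mu
= 6.5300/1.7700
= 3.6893

3.6893


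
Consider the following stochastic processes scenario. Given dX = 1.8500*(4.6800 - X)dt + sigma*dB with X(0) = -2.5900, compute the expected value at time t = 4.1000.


E[X(t)] = mu + (X(0) - mu)*exp(-theta*t)
= 4.6800 + (-2.5900 - 4.6800)*exp(-1.8500*4.1000)
= 4.6800 + -7.2700 * 5.0801e-04
= 4.6763

4.6763


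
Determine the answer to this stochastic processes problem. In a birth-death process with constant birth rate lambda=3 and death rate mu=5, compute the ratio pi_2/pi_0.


For birth-death process, pi_n/pi_0 = (lambda/mu)^n
= (3/5)^2
= 0.3600

0.3600


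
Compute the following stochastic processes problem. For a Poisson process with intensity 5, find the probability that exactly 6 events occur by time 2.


P(N(t)=k) = (lambda*t)^k * exp(-lambda*t) / k!
lambda*t = 10
= 10^6 * exp(-10) / 6!
= 1000000 * 4.5400e-05 / 720
= 0.0631

0.0631


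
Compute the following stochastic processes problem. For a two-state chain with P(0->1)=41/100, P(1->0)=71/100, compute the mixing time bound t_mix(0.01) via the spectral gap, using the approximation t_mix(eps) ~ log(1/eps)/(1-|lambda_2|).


lambda_2 = |1 - p01 - p10| = |1 - 0.4100 - 0.7100| = 0.1200
t_mix ~ log(1/eps)/(1 - |lambda_2|)
= log(100)/(1 - 0.1200) = 4.6052/0.8800
= 5.2331

5.2331


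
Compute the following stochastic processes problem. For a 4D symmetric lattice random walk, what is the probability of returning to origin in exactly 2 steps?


P(return in 2 steps) = P(reverse first step) = 1/(2d)
= 1/8
= 0.1250

0.1250


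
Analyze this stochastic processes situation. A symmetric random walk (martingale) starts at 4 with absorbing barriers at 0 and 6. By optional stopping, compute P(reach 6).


By optional stopping theorem: E(M at tau) = M(0) = 4
P(hit 6)*6 + P(hit 0)*0 = 4
P(hit 6) = (4 - 0)/(6 - 0) = 2/3 = 0.6667

0.6667


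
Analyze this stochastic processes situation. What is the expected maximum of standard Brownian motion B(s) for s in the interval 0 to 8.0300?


E(max B(s)) = sqrt(2t/pi)
= sqrt(2*8.0300/pi)
= sqrt(5.1121)
= 2.2610

2.2610


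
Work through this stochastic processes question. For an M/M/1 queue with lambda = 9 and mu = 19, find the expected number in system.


rho = 9/19 = 0.4737
L = rho/(1-rho)
= 0.4737/0.5263
= 0.9000

0.9000


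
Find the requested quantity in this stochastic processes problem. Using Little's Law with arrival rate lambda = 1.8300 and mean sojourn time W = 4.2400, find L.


Little's Law: L = lambda * W
= 1.8300 * 4.2400
= 7.7592

7.7592


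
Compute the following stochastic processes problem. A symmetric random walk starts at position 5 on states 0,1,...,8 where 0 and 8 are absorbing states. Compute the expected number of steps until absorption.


For symmetric RW on 0,...,N with absorbing barriers, E(i) = i*(N-i)
E(5) = 5 * 3 = 15

15


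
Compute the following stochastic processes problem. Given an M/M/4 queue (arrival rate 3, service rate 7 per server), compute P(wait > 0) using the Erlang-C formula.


a = lambda/mu = 0.4286
rho = a/c = 0.1071
Erlang-C formula applied:
C(c,a) = 0.0010

0.0010


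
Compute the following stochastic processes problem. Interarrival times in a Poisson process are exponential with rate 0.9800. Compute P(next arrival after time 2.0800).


P(X > t) = exp(-lambda * t)
= exp(-0.9800 * 2.0800)
= exp(-2.0384) = 0.1302

0.1302


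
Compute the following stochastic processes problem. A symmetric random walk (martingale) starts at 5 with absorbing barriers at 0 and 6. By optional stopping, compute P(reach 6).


By optional stopping theorem: E(M at tau) = M(0) = 5
P(hit 6)*6 + P(hit 0)*0 = 5
P(hit 6) = (5 - 0)/(6 - 0) = 5/6 = 0.8333

0.8333


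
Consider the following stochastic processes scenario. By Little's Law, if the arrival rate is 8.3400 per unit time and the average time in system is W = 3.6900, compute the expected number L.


Little's Law: L = lambda * W
= 8.3400 * 3.6900
= 30.7746

30.7746


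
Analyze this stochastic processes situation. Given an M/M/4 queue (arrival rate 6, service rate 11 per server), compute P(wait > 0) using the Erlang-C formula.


a = lambda/mu = 0.5455
rho = a/c = 0.1364
Erlang-C formula applied:
C(c,a) = 0.0025

0.0025


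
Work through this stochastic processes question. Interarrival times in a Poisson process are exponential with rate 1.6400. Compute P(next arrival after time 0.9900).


P(X > t) = exp(-lambda * t)
= exp(-1.6400 * 0.9900)
= exp(-1.6236) = 0.1972

0.1972


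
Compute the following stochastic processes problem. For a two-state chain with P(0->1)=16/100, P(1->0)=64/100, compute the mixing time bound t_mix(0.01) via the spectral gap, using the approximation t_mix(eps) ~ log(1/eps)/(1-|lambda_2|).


lambda_2 = |1 - p01 - p10| = |1 - 0.1600 - 0.6400| = 0.2000
t_mix ~ log(1/eps)/(1 - |lambda_2|)
= log(100)/(1 - 0.2000) = 4.6052/0.8000
= 5.7565

5.7565


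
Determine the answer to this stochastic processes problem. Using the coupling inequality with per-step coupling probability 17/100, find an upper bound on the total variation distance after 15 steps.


TV distance bound <= (1-delta)^n
= (1 - 0.1700)^15
= 0.8300^15
= 0.0611

0.0611


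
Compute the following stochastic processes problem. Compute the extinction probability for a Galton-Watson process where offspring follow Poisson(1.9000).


Since mu = 1.9000 > 1, extinction prob q < 1.
Solve s = exp(mu*(s-1)) iteratively.
q = 0.2328

0.2328


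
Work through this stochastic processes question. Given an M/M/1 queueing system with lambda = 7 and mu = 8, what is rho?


rho = lambda/mu
= 7/8
= 0.8750

0.8750


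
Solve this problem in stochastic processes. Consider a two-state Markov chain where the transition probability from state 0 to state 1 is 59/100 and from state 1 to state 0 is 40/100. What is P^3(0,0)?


Computing P^3 by matrix multiplication.
P = [[0.4100, 0.5900], [0.4000, 0.6000]]
After raising P to the power 3:
P^3(0,0) = 0.4040

0.4040


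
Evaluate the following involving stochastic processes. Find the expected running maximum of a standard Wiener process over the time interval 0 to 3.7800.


E(max B(s)) = sqrt(2t/pi)
= sqrt(2*3.7800/pi)
= sqrt(2.4064)
= 1.5513

1.5513


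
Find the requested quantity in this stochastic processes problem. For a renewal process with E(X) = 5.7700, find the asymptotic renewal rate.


Long-run renewal rate = 1/E(X)
= 1/5.7700
= 0.1733

0.1733


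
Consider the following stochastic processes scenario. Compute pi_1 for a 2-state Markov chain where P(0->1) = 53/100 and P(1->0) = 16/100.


Stationary distribution: pi_0 = p10/(p01+p10), pi_1 = p01/(p01+p10)
p01 = 0.5300, p10 = 0.1600
pi_1 = 0.7681

0.7681


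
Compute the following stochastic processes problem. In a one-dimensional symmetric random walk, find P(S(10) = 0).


P(S(10) = 0) = C(10,5) / 4^5
= 252 / 1024
= 0.2461

0.2461


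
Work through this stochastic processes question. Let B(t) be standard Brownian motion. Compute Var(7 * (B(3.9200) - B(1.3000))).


Var(alpha*(B(t)-B(s))) = alpha^2 * (t-s)
= 7^2 * (3.9200 - 1.3000)
= 49 * 2.6200
= 128.3800

128.3800


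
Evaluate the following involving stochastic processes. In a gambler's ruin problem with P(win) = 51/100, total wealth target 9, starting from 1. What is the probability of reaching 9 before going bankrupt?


Gambler's ruin formula:
r = q/p = 0.4900/0.5100 = 0.9608
P(win) = (1 - r^i)/(1 - r^N)
= (1 - 0.9608^1)/(1 - 0.9608^9)
= 0.1297

0.1297


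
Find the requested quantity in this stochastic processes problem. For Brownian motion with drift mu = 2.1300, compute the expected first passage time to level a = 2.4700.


Expected first passage time = a/mu
= 2.4700/2.1300
= 1.1596

1.1596


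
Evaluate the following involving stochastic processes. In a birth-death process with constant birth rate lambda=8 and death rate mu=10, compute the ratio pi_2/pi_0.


For birth-death process, pi_n/pi_0 = (lambda/mu)^n
= (8/10)^2
= 0.6400

0.6400


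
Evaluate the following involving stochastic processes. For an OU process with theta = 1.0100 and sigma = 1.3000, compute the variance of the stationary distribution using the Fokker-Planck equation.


Stationary variance = sigma^2 / (2*theta)
= 1.3000^2 / (2*1.0100)
= 1.6900 / 2.0200
= 0.8366

0.8366


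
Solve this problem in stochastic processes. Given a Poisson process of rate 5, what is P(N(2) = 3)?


P(N(t)=k) = (lambda*t)^k * exp(-lambda*t) / k!
lambda*t = 10
= 10^3 * exp(-10) / 3!
= 1000 * 4.5400e-05 / 6
= 0.0076

0.0076


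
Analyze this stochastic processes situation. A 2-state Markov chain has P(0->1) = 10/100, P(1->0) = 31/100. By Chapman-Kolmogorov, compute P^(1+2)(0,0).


P^3 = P^1 * P^2
Computing via matrix multiplication of the transition matrix.
Entry (0,0) of P^3 = 0.8062

0.8062


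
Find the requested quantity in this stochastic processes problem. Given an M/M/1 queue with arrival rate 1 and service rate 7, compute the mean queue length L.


rho = 1/7 = 0.1429
L = rho/(1-rho)
= 0.1429/0.8571
= 0.1667

0.1667


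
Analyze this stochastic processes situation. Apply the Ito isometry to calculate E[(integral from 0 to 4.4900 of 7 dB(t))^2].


By Ito isometry: E[(int f dB)^2] = int f^2 dt
= 7^2 * 4.4900
= 49 * 4.4900 = 220.0100

220.0100


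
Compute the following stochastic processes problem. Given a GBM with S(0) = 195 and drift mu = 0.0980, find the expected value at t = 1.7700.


E[S(t)] = S(0) * exp(mu * t)
= 195 * exp(0.0980 * 1.7700)
= 195 * 1.1894
= 231.9356

231.9356


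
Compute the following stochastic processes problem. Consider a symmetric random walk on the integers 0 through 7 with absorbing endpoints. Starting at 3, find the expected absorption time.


For symmetric RW on 0,...,N with absorbing barriers, E(i) = i*(N-i)
E(3) = 3 * 4 = 12

12


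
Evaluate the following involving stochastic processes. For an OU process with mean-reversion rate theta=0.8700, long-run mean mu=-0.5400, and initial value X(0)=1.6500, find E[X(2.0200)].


E[X(t)] = mu + (X(0) - mu)*exp(-theta*t)
= -0.5400 + (1.6500 - -0.5400)*exp(-0.8700*2.0200)
= -0.5400 + 2.1900 * 0.1725
= -0.1622

-0.1622


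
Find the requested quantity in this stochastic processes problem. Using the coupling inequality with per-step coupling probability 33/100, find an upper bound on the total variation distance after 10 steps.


TV distance bound <= (1-delta)^n
= (1 - 0.3300)^10
= 0.6700^10
= 0.0182

0.0182


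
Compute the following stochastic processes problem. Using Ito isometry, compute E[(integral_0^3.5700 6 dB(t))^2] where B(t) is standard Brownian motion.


By Ito isometry: E[(int f dB)^2] = int f^2 dt
= 6^2 * 3.5700
= 36 * 3.5700 = 128.5200

128.5200


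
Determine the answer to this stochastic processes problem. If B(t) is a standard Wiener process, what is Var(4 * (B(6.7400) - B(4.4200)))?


Var(alpha*(B(t)-B(s))) = alpha^2 * (t-s)
= 4^2 * (6.7400 - 4.4200)
= 16 * 2.3200
= 37.1200

37.1200


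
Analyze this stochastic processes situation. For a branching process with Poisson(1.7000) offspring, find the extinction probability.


Since mu = 1.7000 > 1, extinction prob q < 1.
Solve s = exp(mu*(s-1)) iteratively.
q = 0.3088

0.3088


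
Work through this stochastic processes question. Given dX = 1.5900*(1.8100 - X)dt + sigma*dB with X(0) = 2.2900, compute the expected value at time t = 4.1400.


E[X(t)] = mu + (X(0) - mu)*exp(-theta*t)
= 1.8100 + (2.2900 - 1.8100)*exp(-1.5900*4.1400)
= 1.8100 + 0.4800 * 0.0014
= 1.8107

1.8107


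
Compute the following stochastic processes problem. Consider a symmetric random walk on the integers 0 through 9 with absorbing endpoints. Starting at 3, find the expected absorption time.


For symmetric RW on 0,...,N with absorbing barriers, E(i) = i*(N-i)
E(3) = 3 * 6 = 18

18


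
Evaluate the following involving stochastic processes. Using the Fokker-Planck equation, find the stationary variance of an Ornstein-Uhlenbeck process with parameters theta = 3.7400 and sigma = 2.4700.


Stationary variance = sigma^2 / (2*theta)
= 2.4700^2 / (2*3.7400)
= 6.1009 / 7.4800
= 0.8156

0.8156


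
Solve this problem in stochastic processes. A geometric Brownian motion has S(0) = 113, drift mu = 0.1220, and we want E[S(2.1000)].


E[S(t)] = S(0) * exp(mu * t)
= 113 * exp(0.1220 * 2.1000)
= 113 * 1.2920
= 145.9973

145.9973


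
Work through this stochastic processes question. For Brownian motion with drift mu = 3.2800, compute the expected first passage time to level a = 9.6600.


Expected first passage time = a/mu
= 9.6600/3.2800
= 2.9451

2.9451


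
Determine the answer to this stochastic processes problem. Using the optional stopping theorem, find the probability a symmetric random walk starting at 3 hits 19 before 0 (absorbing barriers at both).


By optional stopping theorem: E(M at tau) = M(0) = 3
P(hit 19)*19 + P(hit 0)*0 = 3
P(hit 19) = (3 - 0)/(19 - 0) = 3/19 = 0.1579

0.1579


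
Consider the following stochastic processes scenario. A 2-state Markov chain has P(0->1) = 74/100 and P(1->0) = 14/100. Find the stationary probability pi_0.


Stationary distribution: pi_0 = p10/(p01+p10), pi_1 = p01/(p01+p10)
p01 = 0.7400, p10 = 0.1400
pi_0 = 0.1591

0.1591


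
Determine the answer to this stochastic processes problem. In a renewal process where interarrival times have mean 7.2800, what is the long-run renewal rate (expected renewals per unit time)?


Long-run renewal rate = 1/E(X)
= 1/7.2800
= 0.1374

0.1374


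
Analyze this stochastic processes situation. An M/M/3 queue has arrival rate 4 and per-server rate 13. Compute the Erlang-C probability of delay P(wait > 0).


a = lambda/mu = 0.3077
rho = a/c = 0.1026
Erlang-C formula applied:
C(c,a) = 0.0040

0.0040


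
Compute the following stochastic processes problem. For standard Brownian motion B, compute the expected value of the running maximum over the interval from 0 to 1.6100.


E(max B(s)) = sqrt(2t/pi)
= sqrt(2*1.6100/pi)
= sqrt(1.0250)
= 1.0124

1.0124


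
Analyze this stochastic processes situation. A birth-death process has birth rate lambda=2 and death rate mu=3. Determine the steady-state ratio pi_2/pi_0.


For birth-death process, pi_n/pi_0 = (lambda/mu)^n
= (2/3)^2
= 0.4444

0.4444


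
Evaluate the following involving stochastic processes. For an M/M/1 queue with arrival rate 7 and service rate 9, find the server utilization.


rho = lambda/mu
= 7/9
= 0.7778

0.7778


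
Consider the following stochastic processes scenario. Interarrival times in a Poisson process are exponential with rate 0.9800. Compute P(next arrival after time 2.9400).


P(X > t) = exp(-lambda * t)
= exp(-0.9800 * 2.9400)
= exp(-2.8812) = 0.0561

0.0561


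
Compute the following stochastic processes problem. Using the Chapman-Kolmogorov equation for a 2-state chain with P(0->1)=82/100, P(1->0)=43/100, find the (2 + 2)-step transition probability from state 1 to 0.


P^4 = P^2 * P^2
Computing via matrix multiplication of the transition matrix.
Entry (1,0) of P^4 = 0.3427

0.3427


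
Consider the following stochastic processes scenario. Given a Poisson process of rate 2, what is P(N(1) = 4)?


P(N(t)=k) = (lambda*t)^k * exp(-lambda*t) / k!
lambda*t = 2
= 2^4 * exp(-2) / 4!
= 16 * 0.1353 / 24
= 0.0902

0.0902


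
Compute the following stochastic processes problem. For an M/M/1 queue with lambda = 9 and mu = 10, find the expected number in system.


rho = 9/10 = 0.9000
L = rho/(1-rho)
= 0.9000/0.1000
= 9.0000

9.0000


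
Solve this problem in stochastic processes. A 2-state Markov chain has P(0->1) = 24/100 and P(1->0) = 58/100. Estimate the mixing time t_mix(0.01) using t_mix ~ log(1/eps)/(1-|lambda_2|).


lambda_2 = |1 - p01 - p10| = |1 - 0.2400 - 0.5800| = 0.1800
t_mix ~ log(1/eps)/(1 - |lambda_2|)
= log(100)/(1 - 0.1800) = 4.6052/0.8200
= 5.6161

5.6161


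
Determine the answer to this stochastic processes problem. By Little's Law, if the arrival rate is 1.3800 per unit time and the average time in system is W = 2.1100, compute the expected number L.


Little's Law: L = lambda * W
= 1.3800 * 2.1100
= 2.9118

2.9118


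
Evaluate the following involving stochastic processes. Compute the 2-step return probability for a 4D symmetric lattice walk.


P(return in 2 steps) = P(reverse first step) = 1/(2d)
= 1/8
= 0.1250

0.1250


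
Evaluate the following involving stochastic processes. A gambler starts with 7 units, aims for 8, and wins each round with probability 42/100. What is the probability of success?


Gambler's ruin formula:
r = q/p = 0.5800/0.4200 = 1.3810
P(win) = (1 - r^i)/(1 - r^N)
= (1 - 1.3810^7)/(1 - 1.3810^8)
= 0.7016

0.7016


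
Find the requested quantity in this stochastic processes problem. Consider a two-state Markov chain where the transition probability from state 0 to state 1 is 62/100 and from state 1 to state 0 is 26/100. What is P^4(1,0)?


Computing P^4 by matrix multiplication.
P = [[0.3800, 0.6200], [0.2600, 0.7400]]
After raising P to the power 4:
P^4(1,0) = 0.2954

0.2954


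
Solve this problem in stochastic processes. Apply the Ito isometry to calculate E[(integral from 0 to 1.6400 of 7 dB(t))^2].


By Ito isometry: E[(int f dB)^2] = int f^2 dt
= 7^2 * 1.6400
= 49 * 1.6400 = 80.3600

80.3600


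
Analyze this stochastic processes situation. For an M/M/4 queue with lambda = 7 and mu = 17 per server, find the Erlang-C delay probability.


a = lambda/mu = 0.4118
rho = a/c = 0.1029
Erlang-C formula applied:
C(c,a) = 8.8456e-04

8.8456e-04


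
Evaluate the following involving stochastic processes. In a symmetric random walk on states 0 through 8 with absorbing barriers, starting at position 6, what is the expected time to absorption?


For symmetric RW on 0,...,N with absorbing barriers, E(i) = i*(N-i)
E(6) = 6 * 2 = 12

12


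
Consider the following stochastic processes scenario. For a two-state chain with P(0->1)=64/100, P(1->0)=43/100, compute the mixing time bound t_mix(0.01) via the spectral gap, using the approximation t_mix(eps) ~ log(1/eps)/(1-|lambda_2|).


lambda_2 = |1 - p01 - p10| = |1 - 0.6400 - 0.4300| = 0.0700
t_mix ~ log(1/eps)/(1 - |lambda_2|)
= log(100)/(1 - 0.0700) = 4.6052/0.9300
= 4.9518

4.9518


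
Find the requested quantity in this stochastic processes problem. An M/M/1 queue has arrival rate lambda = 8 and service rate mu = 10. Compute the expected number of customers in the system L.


rho = 8/10 = 0.8000
L = rho/(1-rho)
= 0.8000/0.2000
= 4.0000

4.0000


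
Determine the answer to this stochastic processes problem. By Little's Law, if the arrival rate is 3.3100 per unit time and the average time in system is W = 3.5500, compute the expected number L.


Little's Law: L = lambda * W
= 3.3100 * 3.5500
= 11.7505

11.7505


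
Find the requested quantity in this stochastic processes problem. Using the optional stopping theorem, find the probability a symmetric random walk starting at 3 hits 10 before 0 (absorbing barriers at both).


By optional stopping theorem: E(M at tau) = M(0) = 3
P(hit 10)*10 + P(hit 0)*0 = 3
P(hit 10) = (3 - 0)/(10 - 0) = 3/10 = 0.3000

0.3000


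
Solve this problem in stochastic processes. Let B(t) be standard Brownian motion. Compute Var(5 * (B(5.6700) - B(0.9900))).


Var(alpha*(B(t)-B(s))) = alpha^2 * (t-s)
= 5^2 * (5.6700 - 0.9900)
= 25 * 4.6800
= 117.0000

117.0000


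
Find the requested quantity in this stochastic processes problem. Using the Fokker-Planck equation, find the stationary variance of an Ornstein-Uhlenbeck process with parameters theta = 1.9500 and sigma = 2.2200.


Stationary variance = sigma^2 / (2*theta)
= 2.2200^2 / (2*1.9500)
= 4.9284 / 3.9000
= 1.2637

1.2637


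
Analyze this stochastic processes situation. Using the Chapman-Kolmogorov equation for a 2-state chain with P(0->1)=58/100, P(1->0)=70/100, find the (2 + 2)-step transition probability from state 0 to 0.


P^4 = P^2 * P^2
Computing via matrix multiplication of the transition matrix.
Entry (0,0) of P^4 = 0.5497

0.5497


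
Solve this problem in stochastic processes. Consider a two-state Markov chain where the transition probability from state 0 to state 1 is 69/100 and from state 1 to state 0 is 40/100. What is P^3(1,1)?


Computing P^3 by matrix multiplication.
P = [[0.3100, 0.6900], [0.4000, 0.6000]]
After raising P to the power 3:
P^3(1,1) = 0.6328

0.6328


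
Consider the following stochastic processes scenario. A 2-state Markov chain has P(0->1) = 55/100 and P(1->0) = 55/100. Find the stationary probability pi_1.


Stationary distribution: pi_0 = p10/(p01+p10), pi_1 = p01/(p01+p10)
p01 = 0.5500, p10 = 0.5500
pi_1 = 0.5000

0.5000


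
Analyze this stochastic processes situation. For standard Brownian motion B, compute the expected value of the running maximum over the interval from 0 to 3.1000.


E(max B(s)) = sqrt(2t/pi)
= sqrt(2*3.1000/pi)
= sqrt(1.9735)
= 1.4048

1.4048


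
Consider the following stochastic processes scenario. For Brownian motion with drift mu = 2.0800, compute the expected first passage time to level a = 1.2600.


Expected first passage time = a/mu
= 1.2600/2.0800
= 0.6058

0.6058


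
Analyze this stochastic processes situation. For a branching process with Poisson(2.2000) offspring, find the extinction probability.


Since mu = 2.2000 > 1, extinction prob q < 1.
Solve s = exp(mu*(s-1)) iteratively.
q = 0.1563

0.1563


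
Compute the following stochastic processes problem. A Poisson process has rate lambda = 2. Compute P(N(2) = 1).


P(N(t)=k) = (lambda*t)^k * exp(-lambda*t) / k!
lambda*t = 4
= 4^1 * exp(-4) / 1!
= 4 * 0.0183 / 1
= 0.0733

0.0733


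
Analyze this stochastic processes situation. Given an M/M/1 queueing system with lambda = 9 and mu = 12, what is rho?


rho = lambda/mu
= 9/12
= 0.7500

0.7500


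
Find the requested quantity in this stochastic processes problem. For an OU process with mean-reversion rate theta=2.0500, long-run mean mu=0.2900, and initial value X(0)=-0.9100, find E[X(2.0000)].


E[X(t)] = mu + (X(0) - mu)*exp(-theta*t)
= 0.2900 + (-0.9100 - 0.2900)*exp(-2.0500*2.0000)
= 0.2900 + -1.2000 * 0.0166
= 0.2701

0.2701


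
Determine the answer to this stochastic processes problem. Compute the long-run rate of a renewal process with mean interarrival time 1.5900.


Long-run renewal rate = 1/E(X)
= 1/1.5900
= 0.6289

0.6289


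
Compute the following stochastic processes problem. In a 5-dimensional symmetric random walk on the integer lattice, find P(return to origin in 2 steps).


P(return in 2 steps) = P(reverse first step) = 1/(2d)
= 1/10
= 0.1000

0.1000


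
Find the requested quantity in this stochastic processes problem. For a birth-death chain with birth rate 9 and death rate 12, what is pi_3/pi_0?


For birth-death process, pi_n/pi_0 = (lambda/mu)^n
= (9/12)^3
= 0.4219

0.4219


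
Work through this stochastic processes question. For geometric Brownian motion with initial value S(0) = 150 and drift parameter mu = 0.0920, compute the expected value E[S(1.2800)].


E[S(t)] = S(0) * exp(mu * t)
= 150 * exp(0.0920 * 1.2800)
= 150 * 1.1250
= 168.7461

168.7461


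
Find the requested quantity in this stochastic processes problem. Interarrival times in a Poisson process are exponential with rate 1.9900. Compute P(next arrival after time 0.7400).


P(X > t) = exp(-lambda * t)
= exp(-1.9900 * 0.7400)
= exp(-1.4726) = 0.2293

0.2293


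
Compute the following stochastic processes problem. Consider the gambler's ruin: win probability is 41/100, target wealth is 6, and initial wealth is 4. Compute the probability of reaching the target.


Gambler's ruin formula:
r = q/p = 0.5900/0.4100 = 1.4390
P(win) = (1 - r^i)/(1 - r^N)
= (1 - 1.4390^4)/(1 - 1.4390^6)
= 0.4173

0.4173


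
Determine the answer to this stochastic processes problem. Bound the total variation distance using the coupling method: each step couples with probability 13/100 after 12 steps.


TV distance bound <= (1-delta)^n
= (1 - 0.1300)^12
= 0.8700^12
= 0.1880

0.1880


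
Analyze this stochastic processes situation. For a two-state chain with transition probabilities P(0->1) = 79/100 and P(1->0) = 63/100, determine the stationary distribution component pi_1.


Stationary distribution: pi_0 = p10/(p01+p10), pi_1 = p01/(p01+p10)
p01 = 0.7900, p10 = 0.6300
pi_1 = 0.5563

0.5563


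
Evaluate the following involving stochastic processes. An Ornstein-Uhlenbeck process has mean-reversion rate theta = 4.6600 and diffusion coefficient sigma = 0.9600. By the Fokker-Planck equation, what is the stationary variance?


Stationary variance = sigma^2 / (2*theta)
= 0.9600^2 / (2*4.6600)
= 0.9216 / 9.3200
= 0.0989

0.0989


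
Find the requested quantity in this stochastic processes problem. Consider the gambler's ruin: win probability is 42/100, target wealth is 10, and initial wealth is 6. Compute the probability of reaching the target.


Gambler's ruin formula:
r = q/p = 0.5800/0.4200 = 1.3810
P(win) = (1 - r^i)/(1 - r^N)
= (1 - 1.3810^6)/(1 - 1.3810^10)
= 0.2450

0.2450


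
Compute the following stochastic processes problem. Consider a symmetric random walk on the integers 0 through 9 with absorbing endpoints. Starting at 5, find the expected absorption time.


For symmetric RW on 0,...,N with absorbing barriers, E(i) = i*(N-i)
E(5) = 5 * 4 = 20

20


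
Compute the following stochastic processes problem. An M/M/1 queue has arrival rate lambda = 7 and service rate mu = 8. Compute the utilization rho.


rho = lambda/mu
= 7/8
= 0.8750

0.8750


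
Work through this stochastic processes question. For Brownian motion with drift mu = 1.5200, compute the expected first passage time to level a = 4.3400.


Expected first passage time = a/mu
= 4.3400/1.5200
= 2.8553

2.8553


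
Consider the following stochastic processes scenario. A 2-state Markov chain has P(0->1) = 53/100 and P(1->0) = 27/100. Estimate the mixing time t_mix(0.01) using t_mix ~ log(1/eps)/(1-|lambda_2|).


lambda_2 = |1 - p01 - p10| = |1 - 0.5300 - 0.2700| = 0.2000
t_mix ~ log(1/eps)/(1 - |lambda_2|)
= log(100)/(1 - 0.2000) = 4.6052/0.8000
= 5.7565

5.7565


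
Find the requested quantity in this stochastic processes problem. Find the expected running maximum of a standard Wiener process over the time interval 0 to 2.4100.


E(max B(s)) = sqrt(2t/pi)
= sqrt(2*2.4100/pi)
= sqrt(1.5343)
= 1.2386

1.2386


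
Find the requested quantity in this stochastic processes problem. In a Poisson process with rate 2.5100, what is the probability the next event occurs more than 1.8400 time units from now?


P(X > t) = exp(-lambda * t)
= exp(-2.5100 * 1.8400)
= exp(-4.6184) = 0.0099

0.0099


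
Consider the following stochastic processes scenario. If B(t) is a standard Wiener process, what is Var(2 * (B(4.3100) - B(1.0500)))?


Var(alpha*(B(t)-B(s))) = alpha^2 * (t-s)
= 2^2 * (4.3100 - 1.0500)
= 4 * 3.2600
= 13.0400

13.0400


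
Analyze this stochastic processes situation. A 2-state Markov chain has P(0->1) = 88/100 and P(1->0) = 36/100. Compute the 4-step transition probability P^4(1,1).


Computing P^4 by matrix multiplication.
P = [[0.1200, 0.8800], [0.3600, 0.6400]]
After raising P to the power 4:
P^4(1,1) = 0.7106

0.7106


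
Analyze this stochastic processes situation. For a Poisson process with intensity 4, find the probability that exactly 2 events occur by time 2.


P(N(t)=k) = (lambda*t)^k * exp(-lambda*t) / k!
lambda*t = 8
= 8^2 * exp(-8) / 2!
= 64 * 3.3546e-04 / 2
= 0.0107

0.0107


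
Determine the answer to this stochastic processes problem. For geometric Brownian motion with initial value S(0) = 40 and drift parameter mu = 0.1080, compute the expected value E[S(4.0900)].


E[S(t)] = S(0) * exp(mu * t)
= 40 * exp(0.1080 * 4.0900)
= 40 * 1.5554
= 62.2152

62.2152


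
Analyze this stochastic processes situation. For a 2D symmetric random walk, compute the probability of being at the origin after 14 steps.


P = C(14,7)^2 / 4^14
= 3432^2 / 268435456
= 11778624 / 268435456
= 0.0439

0.0439


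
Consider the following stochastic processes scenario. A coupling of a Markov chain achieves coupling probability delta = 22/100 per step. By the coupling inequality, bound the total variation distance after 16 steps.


TV distance bound <= (1-delta)^n
= (1 - 0.2200)^16
= 0.7800^16
= 0.0188

0.0188


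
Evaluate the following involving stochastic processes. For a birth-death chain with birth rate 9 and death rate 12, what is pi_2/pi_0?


For birth-death process, pi_n/pi_0 = (lambda/mu)^n
= (9/12)^2
= 0.5625

0.5625


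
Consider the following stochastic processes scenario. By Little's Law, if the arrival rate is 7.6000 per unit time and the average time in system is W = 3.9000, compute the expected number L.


Little's Law: L = lambda * W
= 7.6000 * 3.9000
= 29.6400

29.6400


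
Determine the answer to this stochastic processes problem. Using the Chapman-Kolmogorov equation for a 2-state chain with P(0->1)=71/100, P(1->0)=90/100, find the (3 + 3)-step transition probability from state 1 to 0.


P^6 = P^3 * P^3
Computing via matrix multiplication of the transition matrix.
Entry (1,0) of P^6 = 0.5302

0.5302


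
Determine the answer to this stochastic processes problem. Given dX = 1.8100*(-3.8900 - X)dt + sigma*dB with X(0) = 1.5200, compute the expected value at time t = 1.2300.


E[X(t)] = mu + (X(0) - mu)*exp(-theta*t)
= -3.8900 + (1.5200 - -3.8900)*exp(-1.8100*1.2300)
= -3.8900 + 5.4100 * 0.1079
= -3.3061

-3.3061


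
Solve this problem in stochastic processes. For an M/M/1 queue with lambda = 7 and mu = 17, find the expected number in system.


rho = 7/17 = 0.4118
L = rho/(1-rho)
= 0.4118/0.5882
= 0.7000

0.7000


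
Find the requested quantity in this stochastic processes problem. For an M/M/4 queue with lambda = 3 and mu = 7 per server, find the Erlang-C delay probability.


a = lambda/mu = 0.4286
rho = a/c = 0.1071
Erlang-C formula applied:
C(c,a) = 0.0010

0.0010


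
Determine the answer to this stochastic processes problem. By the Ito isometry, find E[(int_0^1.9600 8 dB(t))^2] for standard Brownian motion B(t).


By Ito isometry: E[(int f dB)^2] = int f^2 dt
= 8^2 * 1.9600
= 64 * 1.9600 = 125.4400

125.4400


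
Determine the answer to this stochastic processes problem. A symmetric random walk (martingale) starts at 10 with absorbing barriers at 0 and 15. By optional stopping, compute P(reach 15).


By optional stopping theorem: E(M at tau) = M(0) = 10
P(hit 15)*15 + P(hit 0)*0 = 10
P(hit 15) = (10 - 0)/(15 - 0) = 2/3 = 0.6667

0.6667


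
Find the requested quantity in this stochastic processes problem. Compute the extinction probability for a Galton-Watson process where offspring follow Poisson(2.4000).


Since mu = 2.4000 > 1, extinction prob q < 1.
Solve s = exp(mu*(s-1)) iteratively.
q = 0.1214

0.1214


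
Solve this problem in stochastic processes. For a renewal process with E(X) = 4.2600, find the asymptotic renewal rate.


Long-run renewal rate = 1/E(X)
= 1/4.2600
= 0.2347

0.2347


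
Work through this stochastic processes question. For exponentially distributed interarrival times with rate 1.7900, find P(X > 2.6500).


P(X > t) = exp(-lambda * t)
= exp(-1.7900 * 2.6500)
= exp(-4.7435) = 0.0087

0.0087


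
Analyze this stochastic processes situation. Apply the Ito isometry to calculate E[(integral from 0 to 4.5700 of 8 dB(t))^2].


By Ito isometry: E[(int f dB)^2] = int f^2 dt
= 8^2 * 4.5700
= 64 * 4.5700 = 292.4800

292.4800


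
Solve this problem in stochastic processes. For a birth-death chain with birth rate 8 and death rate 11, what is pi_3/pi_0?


For birth-death process, pi_n/pi_0 = (lambda/mu)^n
= (8/11)^3
= 0.3847

0.3847


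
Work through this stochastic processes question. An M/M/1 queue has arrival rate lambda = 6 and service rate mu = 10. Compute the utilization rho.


rho = lambda/mu
= 6/10
= 0.6000

0.6000


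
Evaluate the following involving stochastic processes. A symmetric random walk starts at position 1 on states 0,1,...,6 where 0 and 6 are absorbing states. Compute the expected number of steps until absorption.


For symmetric RW on 0,...,N with absorbing barriers, E(i) = i*(N-i)
E(1) = 1 * 5 = 5

5


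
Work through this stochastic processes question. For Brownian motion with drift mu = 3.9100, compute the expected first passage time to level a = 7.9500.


Expected first passage time = a/mu
= 7.9500/3.9100
= 2.0332

2.0332


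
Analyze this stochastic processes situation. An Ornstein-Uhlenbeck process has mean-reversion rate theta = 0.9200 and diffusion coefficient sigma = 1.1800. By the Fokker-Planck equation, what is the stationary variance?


Stationary variance = sigma^2 / (2*theta)
= 1.1800^2 / (2*0.9200)
= 1.3924 / 1.8400
= 0.7567

0.7567


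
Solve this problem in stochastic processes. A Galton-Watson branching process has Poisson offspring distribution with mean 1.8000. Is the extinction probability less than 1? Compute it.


Since mu = 1.8000 > 1, extinction prob q < 1.
Solve s = exp(mu*(s-1)) iteratively.
q = 0.2676

0.2676


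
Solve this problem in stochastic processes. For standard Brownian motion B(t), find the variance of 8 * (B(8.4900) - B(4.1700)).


Var(alpha*(B(t)-B(s))) = alpha^2 * (t-s)
= 8^2 * (8.4900 - 4.1700)
= 64 * 4.3200
= 276.4800

276.4800


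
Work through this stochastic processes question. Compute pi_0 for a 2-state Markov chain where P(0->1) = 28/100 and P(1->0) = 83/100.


Stationary distribution: pi_0 = p10/(p01+p10), pi_1 = p01/(p01+p10)
p01 = 0.2800, p10 = 0.8300
pi_0 = 0.7477

0.7477


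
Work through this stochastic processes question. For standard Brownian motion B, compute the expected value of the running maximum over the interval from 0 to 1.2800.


E(max B(s)) = sqrt(2t/pi)
= sqrt(2*1.2800/pi)
= sqrt(0.8149)
= 0.9027

0.9027


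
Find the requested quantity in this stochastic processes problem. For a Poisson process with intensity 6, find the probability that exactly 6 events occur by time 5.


P(N(t)=k) = (lambda*t)^k * exp(-lambda*t) / k!
lambda*t = 30
= 30^6 * exp(-30) / 6!
= 729000000 * 9.3576e-14 / 720
= 9.4746e-08

9.4746e-08
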